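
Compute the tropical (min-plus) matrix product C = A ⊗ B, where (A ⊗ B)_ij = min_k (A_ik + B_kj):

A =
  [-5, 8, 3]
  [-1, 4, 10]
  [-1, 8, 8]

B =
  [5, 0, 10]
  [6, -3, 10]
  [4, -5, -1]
A ⊗ B =
  [0, -5, 2]
  [4, -1, 9]
  [4, -1, 7]

Apply the min-plus product entry-by-entry:
  C[0][0] = min over k of (A[0][0] + B[0][0] = -5 + 5 = 0, A[0][1] + B[1][0] = 8 + 6 = 14, A[0][2] + B[2][0] = 3 + 4 = 7) = 0 (attained at k = 0)
  C[0][1] = min over k of (A[0][0] + B[0][1] = -5 + 0 = -5, A[0][1] + B[1][1] = 8 + -3 = 5, A[0][2] + B[2][1] = 3 + -5 = -2) = -5 (attained at k = 0)
  C[0][2] = min over k of (A[0][0] + B[0][2] = -5 + 10 = 5, A[0][1] + B[1][2] = 8 + 10 = 18, A[0][2] + B[2][2] = 3 + -1 = 2) = 2 (attained at k = 2)
  C[1][0] = min over k of (A[1][0] + B[0][0] = -1 + 5 = 4, A[1][1] + B[1][0] = 4 + 6 = 10, A[1][2] + B[2][0] = 10 + 4 = 14) = 4 (attained at k = 0)
  C[1][1] = min over k of (A[1][0] + B[0][1] = -1 + 0 = -1, A[1][1] + B[1][1] = 4 + -3 = 1, A[1][2] + B[2][1] = 10 + -5 = 5) = -1 (attained at k = 0)
  C[1][2] = min over k of (A[1][0] + B[0][2] = -1 + 10 = 9, A[1][1] + B[1][2] = 4 + 10 = 14, A[1][2] + B[2][2] = 10 + -1 = 9) = 9 (attained at k = 0)
  C[2][0] = min over k of (A[2][0] + B[0][0] = -1 + 5 = 4, A[2][1] + B[1][0] = 8 + 6 = 14, A[2][2] + B[2][0] = 8 + 4 = 12) = 4 (attained at k = 0)
  C[2][1] = min over k of (A[2][0] + B[0][1] = -1 + 0 = -1, A[2][1] + B[1][1] = 8 + -3 = 5, A[2][2] + B[2][1] = 8 + -5 = 3) = -1 (attained at k = 0)
  C[2][2] = min over k of (A[2][0] + B[0][2] = -1 + 10 = 9, A[2][1] + B[1][2] = 8 + 10 = 18, A[2][2] + B[2][2] = 8 + -1 = 7) = 7 (attained at k = 2)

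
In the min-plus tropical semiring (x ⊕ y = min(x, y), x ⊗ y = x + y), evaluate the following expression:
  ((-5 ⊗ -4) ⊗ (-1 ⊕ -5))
((-5 ⊗ -4) ⊗ (-1 ⊕ -5)) = -14

Expand innermost to outermost. Recall ⊕ takes the minimum of its arguments and ⊗ takes their sum. Working out the expression ((-5 ⊗ -4) ⊗ (-1 ⊕ -5)) gives -14.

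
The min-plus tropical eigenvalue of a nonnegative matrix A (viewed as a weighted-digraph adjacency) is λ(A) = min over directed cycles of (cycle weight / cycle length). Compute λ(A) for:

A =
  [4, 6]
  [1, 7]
λ(A) = 7/2

Enumerate directed cycles and compute their means (weight / length). Sample:
  cycle 0 → 0: weight = 4, length = 1, mean = 4/1 ≈ 4.000
  cycle 1 → 1: weight = 7, length = 1, mean = 7/1 ≈ 7.000
  cycle 0 → 1 → 0: weight = 7, length = 2, mean = 7/2 ≈ 3.500
  cycle 1 → 0 → 1: weight = 7, length = 2, mean = 7/2 ≈ 3.500
Minimum mean = 3.500, attained e.g. along the cycle 0 → 1 → 0 with weight 7 and length 2. So λ(A) = 7/2 = 7/2.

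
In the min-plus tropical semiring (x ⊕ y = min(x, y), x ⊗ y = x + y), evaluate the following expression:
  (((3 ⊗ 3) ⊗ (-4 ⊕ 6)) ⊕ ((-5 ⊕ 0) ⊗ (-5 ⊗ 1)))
(((3 ⊗ 3) ⊗ (-4 ⊕ 6)) ⊕ ((-5 ⊕ 0) ⊗ (-5 ⊗ 1))) = -9

Expand innermost to outermost. Recall ⊕ takes the minimum of its arguments and ⊗ takes their sum. Working out the expression (((3 ⊗ 3) ⊗ (-4 ⊕ 6)) ⊕ ((-5 ⊕ 0) ⊗ (-5 ⊗ 1))) gives -9.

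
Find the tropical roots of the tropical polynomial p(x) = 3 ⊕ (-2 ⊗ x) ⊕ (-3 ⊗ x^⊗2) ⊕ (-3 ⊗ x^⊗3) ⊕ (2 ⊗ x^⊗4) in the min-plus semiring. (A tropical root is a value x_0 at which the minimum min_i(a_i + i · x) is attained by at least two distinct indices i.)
Roots: {-5, 0, 1, 5}

Each tropical root is a break point of the lower envelope of the lines y = a_i + i · x (there are 5 lines, with slopes 0, 1, ..., 4). Only the lines that attain the minimum somewhere contribute to roots; other lines are dominated. Here the surviving (envelope) indices are i = 4, i = 3, i = 2, i = 1, i = 0.
Intersections between consecutive envelope lines give the roots: for adjacent envelope indices i < j the intersection is x = (a_i − a_j) / (j − i). Reading off the sorted break points: {-5, 0, 1, 5}.
Verification: at each break x_0, at least two indices attain the minimum of min_i(a_i + i · x_0).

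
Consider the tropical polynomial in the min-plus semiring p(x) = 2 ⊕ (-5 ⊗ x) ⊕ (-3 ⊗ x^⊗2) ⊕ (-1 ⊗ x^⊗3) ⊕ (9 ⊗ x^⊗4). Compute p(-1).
p(-1) = -6

A tropical monomial a ⊗ x^⊗i evaluates to a + i · x. Evaluating each term at x = -1:
  Term 0 contributes 2 + 0 · -1 = 2
  Term 1 contributes -5 + 1 · -1 = -6
  Term 2 contributes -3 + 2 · -1 = -5
  Term 3 contributes -1 + 3 · -1 = -4
  Term 4 contributes 9 + 4 · -1 = 5
p(-1) = ⊕ of these = min[2, -6, -5, -4, 5] = -6.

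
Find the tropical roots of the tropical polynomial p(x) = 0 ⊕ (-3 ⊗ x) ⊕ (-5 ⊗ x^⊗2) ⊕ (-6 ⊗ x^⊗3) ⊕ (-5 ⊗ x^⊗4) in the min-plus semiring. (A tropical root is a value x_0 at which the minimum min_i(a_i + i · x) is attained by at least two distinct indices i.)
Roots: {-1, 1, 2, 3}

Each tropical root is a break point of the lower envelope of the lines y = a_i + i · x (there are 5 lines, with slopes 0, 1, ..., 4). Only the lines that attain the minimum somewhere contribute to roots; other lines are dominated. Here the surviving (envelope) indices are i = 4, i = 3, i = 2, i = 1, i = 0.
Intersections between consecutive envelope lines give the roots: for adjacent envelope indices i < j the intersection is x = (a_i − a_j) / (j − i). Reading off the sorted break points: {-1, 1, 2, 3}.
Verification: at each break x_0, at least two indices attain the minimum of min_i(a_i + i · x_0).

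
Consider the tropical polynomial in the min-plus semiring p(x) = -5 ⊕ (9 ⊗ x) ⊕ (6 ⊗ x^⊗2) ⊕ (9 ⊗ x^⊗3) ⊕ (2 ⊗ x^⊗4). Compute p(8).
p(8) = -5

A tropical monomial a ⊗ x^⊗i evaluates to a + i · x. Evaluating each term at x = 8:
  Term 0 contributes -5 + 0 · 8 = -5
  Term 1 contributes 9 + 1 · 8 = 17
  Term 2 contributes 6 + 2 · 8 = 22
  Term 3 contributes 9 + 3 · 8 = 33
  Term 4 contributes 2 + 4 · 8 = 34
p(8) = ⊕ of these = min[-5, 17, 22, 33, 34] = -5.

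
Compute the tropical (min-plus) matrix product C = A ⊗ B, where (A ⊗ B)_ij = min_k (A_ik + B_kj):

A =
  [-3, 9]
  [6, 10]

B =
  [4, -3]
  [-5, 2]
A ⊗ B =
  [1, -6]
  [5, 3]

Apply the min-plus product entry-by-entry:
  C[0][0] = min over k of (A[0][0] + B[0][0] = -3 + 4 = 1, A[0][1] + B[1][0] = 9 + -5 = 4) = 1 (attained at k = 0)
  C[0][1] = min over k of (A[0][0] + B[0][1] = -3 + -3 = -6, A[0][1] + B[1][1] = 9 + 2 = 11) = -6 (attained at k = 0)
  C[1][0] = min over k of (A[1][0] + B[0][0] = 6 + 4 = 10, A[1][1] + B[1][0] = 10 + -5 = 5) = 5 (attained at k = 1)
  C[1][1] = min over k of (A[1][0] + B[0][1] = 6 + -3 = 3, A[1][1] + B[1][1] = 10 + 2 = 12) = 3 (attained at k = 0)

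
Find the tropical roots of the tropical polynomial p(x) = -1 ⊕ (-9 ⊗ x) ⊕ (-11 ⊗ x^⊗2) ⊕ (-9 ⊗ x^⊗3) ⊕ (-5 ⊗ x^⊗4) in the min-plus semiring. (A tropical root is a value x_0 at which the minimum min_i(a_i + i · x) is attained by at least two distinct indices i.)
Roots: {-4, -2, 2, 8}

Each tropical root is a break point of the lower envelope of the lines y = a_i + i · x (there are 5 lines, with slopes 0, 1, ..., 4). Only the lines that attain the minimum somewhere contribute to roots; other lines are dominated. Here the surviving (envelope) indices are i = 4, i = 3, i = 2, i = 1, i = 0.
Intersections between consecutive envelope lines give the roots: for adjacent envelope indices i < j the intersection is x = (a_i − a_j) / (j − i). Reading off the sorted break points: {-4, -2, 2, 8}.
Verification: at each break x_0, at least two indices attain the minimum of min_i(a_i + i · x_0).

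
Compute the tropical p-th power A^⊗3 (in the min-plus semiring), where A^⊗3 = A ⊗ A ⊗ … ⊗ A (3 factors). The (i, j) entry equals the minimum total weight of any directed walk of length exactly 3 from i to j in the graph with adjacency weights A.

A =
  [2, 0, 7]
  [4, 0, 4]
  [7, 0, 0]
A^⊗3 =
  [4, 0, 4]
  [4, 0, 4]
  [4, 0, 0]

Each entry (A^⊗3)_ij equals the minimum over all length-3 walks i = v_0 → v_1 → … → v_3 = j of Σ_t A[v_t][v_{t+1}]. For example, for (i, j) = (0, 2) we minimise over 9 possible intermediate vertex sequences; the minimum is 4, attained along the walk 0 → 1 → 1 → 2.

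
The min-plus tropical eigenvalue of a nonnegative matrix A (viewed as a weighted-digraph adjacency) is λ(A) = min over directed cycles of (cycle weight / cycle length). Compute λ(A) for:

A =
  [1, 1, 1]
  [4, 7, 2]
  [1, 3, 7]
λ(A) = 1

Enumerate directed cycles and compute their means (weight / length). Sample:
  cycle 0 → 0: weight = 1, length = 1, mean = 1/1 ≈ 1.000
  cycle 1 → 1: weight = 7, length = 1, mean = 7/1 ≈ 7.000
  cycle 2 → 2: weight = 7, length = 1, mean = 7/1 ≈ 7.000
  cycle 0 → 1 → 0: weight = 5, length = 2, mean = 5/2 ≈ 2.500
  cycle 0 → 2 → 0: weight = 2, length = 2, mean = 2/2 ≈ 1.000
  cycle 1 → 0 → 1: weight = 5, length = 2, mean = 5/2 ≈ 2.500
Minimum mean = 1.000, attained e.g. along the cycle 0 → 0 with weight 1 and length 1. So λ(A) = 1/1 = 1.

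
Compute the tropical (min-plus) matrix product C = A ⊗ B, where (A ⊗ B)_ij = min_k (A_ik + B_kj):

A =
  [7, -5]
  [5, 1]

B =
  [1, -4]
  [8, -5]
A ⊗ B =
  [3, -10]
  [6, -4]

Apply the min-plus product entry-by-entry:
  C[0][0] = min over k of (A[0][0] + B[0][0] = 7 + 1 = 8, A[0][1] + B[1][0] = -5 + 8 = 3) = 3 (attained at k = 1)
  C[0][1] = min over k of (A[0][0] + B[0][1] = 7 + -4 = 3, A[0][1] + B[1][1] = -5 + -5 = -10) = -10 (attained at k = 1)
  C[1][0] = min over k of (A[1][0] + B[0][0] = 5 + 1 = 6, A[1][1] + B[1][0] = 1 + 8 = 9) = 6 (attained at k = 0)
  C[1][1] = min over k of (A[1][0] + B[0][1] = 5 + -4 = 1, A[1][1] + B[1][1] = 1 + -5 = -4) = -4 (attained at k = 1)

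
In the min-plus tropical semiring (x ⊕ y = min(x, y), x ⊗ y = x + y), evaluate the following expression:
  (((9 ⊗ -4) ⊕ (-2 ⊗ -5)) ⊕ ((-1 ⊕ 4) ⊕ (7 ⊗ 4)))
(((9 ⊗ -4) ⊕ (-2 ⊗ -5)) ⊕ ((-1 ⊕ 4) ⊕ (7 ⊗ 4))) = -7

Expand innermost to outermost. Recall ⊕ takes the minimum of its arguments and ⊗ takes their sum. Working out the expression (((9 ⊗ -4) ⊕ (-2 ⊗ -5)) ⊕ ((-1 ⊕ 4) ⊕ (7 ⊗ 4))) gives -7.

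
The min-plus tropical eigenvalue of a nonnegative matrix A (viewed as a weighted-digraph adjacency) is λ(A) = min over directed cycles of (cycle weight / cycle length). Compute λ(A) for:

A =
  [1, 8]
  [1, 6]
λ(A) = 1

Enumerate directed cycles and compute their means (weight / length). Sample:
  cycle 0 → 0: weight = 1, length = 1, mean = 1/1 ≈ 1.000
  cycle 1 → 1: weight = 6, length = 1, mean = 6/1 ≈ 6.000
  cycle 0 → 1 → 0: weight = 9, length = 2, mean = 9/2 ≈ 4.500
  cycle 1 → 0 → 1: weight = 9, length = 2, mean = 9/2 ≈ 4.500
Minimum mean = 1.000, attained e.g. along the cycle 0 → 0 with weight 1 and length 1. So λ(A) = 1/1 = 1.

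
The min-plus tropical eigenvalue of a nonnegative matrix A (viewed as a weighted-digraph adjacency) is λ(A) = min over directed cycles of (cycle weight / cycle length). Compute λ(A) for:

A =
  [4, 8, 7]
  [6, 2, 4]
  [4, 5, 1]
λ(A) = 1

Enumerate directed cycles and compute their means (weight / length). Sample:
  cycle 0 → 0: weight = 4, length = 1, mean = 4/1 ≈ 4.000
  cycle 1 → 1: weight = 2, length = 1, mean = 2/1 ≈ 2.000
  cycle 2 → 2: weight = 1, length = 1, mean = 1/1 ≈ 1.000
  cycle 0 → 1 → 0: weight = 14, length = 2, mean = 14/2 ≈ 7.000
  cycle 0 → 2 → 0: weight = 11, length = 2, mean = 11/2 ≈ 5.500
  cycle 1 → 0 → 1: weight = 14, length = 2, mean = 14/2 ≈ 7.000
Minimum mean = 1.000, attained e.g. along the cycle 2 → 2 with weight 1 and length 1. So λ(A) = 1/1 = 1.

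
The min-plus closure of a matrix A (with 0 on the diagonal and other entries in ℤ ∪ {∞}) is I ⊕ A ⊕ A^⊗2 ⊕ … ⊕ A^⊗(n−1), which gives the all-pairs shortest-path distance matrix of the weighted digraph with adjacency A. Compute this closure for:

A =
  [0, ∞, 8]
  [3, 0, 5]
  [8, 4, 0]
Closure =
  [0, 12, 8]
  [3, 0, 5]
  [7, 4, 0]

This is the Floyd-Warshall all-pairs shortest-path computation. For each intermediate vertex k = 0, 1, …, 2, update dist[i][j] ← min(dist[i][j], dist[i][k] + dist[k][j]). The final matrix gives, for each (i, j), the minimum total weight of any directed path from i to j (possibly empty when i = j).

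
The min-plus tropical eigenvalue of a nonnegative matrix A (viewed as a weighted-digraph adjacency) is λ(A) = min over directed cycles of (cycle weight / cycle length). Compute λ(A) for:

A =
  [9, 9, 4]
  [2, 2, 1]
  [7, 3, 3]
λ(A) = 2

Enumerate directed cycles and compute their means (weight / length). Sample:
  cycle 0 → 0: weight = 9, length = 1, mean = 9/1 ≈ 9.000
  cycle 1 → 1: weight = 2, length = 1, mean = 2/1 ≈ 2.000
  cycle 2 → 2: weight = 3, length = 1, mean = 3/1 ≈ 3.000
  cycle 0 → 1 → 0: weight = 11, length = 2, mean = 11/2 ≈ 5.500
  cycle 0 → 2 → 0: weight = 11, length = 2, mean = 11/2 ≈ 5.500
  cycle 1 → 0 → 1: weight = 11, length = 2, mean = 11/2 ≈ 5.500
Minimum mean = 2.000, attained e.g. along the cycle 1 → 1 with weight 2 and length 1. So λ(A) = 2/1 = 2.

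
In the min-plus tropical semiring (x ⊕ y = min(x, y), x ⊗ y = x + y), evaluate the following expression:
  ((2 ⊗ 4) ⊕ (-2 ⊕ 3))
((2 ⊗ 4) ⊕ (-2 ⊕ 3)) = -2

Expand innermost to outermost. Recall ⊕ takes the minimum of its arguments and ⊗ takes their sum. Working out the expression ((2 ⊗ 4) ⊕ (-2 ⊕ 3)) gives -2.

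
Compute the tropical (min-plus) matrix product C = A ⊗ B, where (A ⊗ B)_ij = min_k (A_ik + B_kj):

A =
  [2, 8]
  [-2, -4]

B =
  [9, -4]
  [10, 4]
A ⊗ B =
  [11, -2]
  [6, -6]

Apply the min-plus product entry-by-entry:
  C[0][0] = min over k of (A[0][0] + B[0][0] = 2 + 9 = 11, A[0][1] + B[1][0] = 8 + 10 = 18) = 11 (attained at k = 0)
  C[0][1] = min over k of (A[0][0] + B[0][1] = 2 + -4 = -2, A[0][1] + B[1][1] = 8 + 4 = 12) = -2 (attained at k = 0)
  C[1][0] = min over k of (A[1][0] + B[0][0] = -2 + 9 = 7, A[1][1] + B[1][0] = -4 + 10 = 6) = 6 (attained at k = 1)
  C[1][1] = min over k of (A[1][0] + B[0][1] = -2 + -4 = -6, A[1][1] + B[1][1] = -4 + 4 = 0) = -6 (attained at k = 0)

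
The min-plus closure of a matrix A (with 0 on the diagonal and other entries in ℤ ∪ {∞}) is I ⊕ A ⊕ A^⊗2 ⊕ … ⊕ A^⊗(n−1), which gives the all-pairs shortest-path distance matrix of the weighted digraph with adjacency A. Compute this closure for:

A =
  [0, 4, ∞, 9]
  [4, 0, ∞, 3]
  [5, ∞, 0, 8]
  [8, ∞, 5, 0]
Closure =
  [0, 4, 12, 7]
  [4, 0, 8, 3]
  [5, 9, 0, 8]
  [8, 12, 5, 0]

This is the Floyd-Warshall all-pairs shortest-path computation. For each intermediate vertex k = 0, 1, …, 3, update dist[i][j] ← min(dist[i][j], dist[i][k] + dist[k][j]). The final matrix gives, for each (i, j), the minimum total weight of any directed path from i to j (possibly empty when i = j).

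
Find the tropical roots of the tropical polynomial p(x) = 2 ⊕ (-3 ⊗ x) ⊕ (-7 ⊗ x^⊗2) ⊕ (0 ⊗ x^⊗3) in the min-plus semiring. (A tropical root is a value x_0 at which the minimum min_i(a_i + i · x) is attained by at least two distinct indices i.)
Roots: {-7, 4, 5}

Each tropical root is a break point of the lower envelope of the lines y = a_i + i · x (there are 4 lines, with slopes 0, 1, ..., 3). Only the lines that attain the minimum somewhere contribute to roots; other lines are dominated. Here the surviving (envelope) indices are i = 3, i = 2, i = 1, i = 0.
Intersections between consecutive envelope lines give the roots: for adjacent envelope indices i < j the intersection is x = (a_i − a_j) / (j − i). Reading off the sorted break points: {-7, 4, 5}.
Verification: at each break x_0, at least two indices attain the minimum of min_i(a_i + i · x_0).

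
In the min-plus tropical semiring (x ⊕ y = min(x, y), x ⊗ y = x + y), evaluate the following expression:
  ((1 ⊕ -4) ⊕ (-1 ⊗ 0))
((1 ⊕ -4) ⊕ (-1 ⊗ 0)) = -4

Expand innermost to outermost. Recall ⊕ takes the minimum of its arguments and ⊗ takes their sum. Working out the expression ((1 ⊕ -4) ⊕ (-1 ⊗ 0)) gives -4.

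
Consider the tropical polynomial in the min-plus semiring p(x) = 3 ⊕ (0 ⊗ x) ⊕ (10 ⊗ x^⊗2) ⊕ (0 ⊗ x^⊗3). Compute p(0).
p(0) = 0

A tropical monomial a ⊗ x^⊗i evaluates to a + i · x. Evaluating each term at x = 0:
  Term 0 contributes 3 + 0 · 0 = 3
  Term 1 contributes 0 + 1 · 0 = 0
  Term 2 contributes 10 + 2 · 0 = 10
  Term 3 contributes 0 + 3 · 0 = 0
p(0) = ⊕ of these = min[3, 0, 10, 0] = 0.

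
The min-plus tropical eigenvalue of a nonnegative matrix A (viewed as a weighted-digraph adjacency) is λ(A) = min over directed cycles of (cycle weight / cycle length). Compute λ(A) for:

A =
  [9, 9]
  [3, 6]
λ(A) = 6

Enumerate directed cycles and compute their means (weight / length). Sample:
  cycle 0 → 0: weight = 9, length = 1, mean = 9/1 ≈ 9.000
  cycle 1 → 1: weight = 6, length = 1, mean = 6/1 ≈ 6.000
  cycle 0 → 1 → 0: weight = 12, length = 2, mean = 12/2 ≈ 6.000
  cycle 1 → 0 → 1: weight = 12, length = 2, mean = 12/2 ≈ 6.000
Minimum mean = 6.000, attained e.g. along the cycle 1 → 1 with weight 6 and length 1. So λ(A) = 6/1 = 6.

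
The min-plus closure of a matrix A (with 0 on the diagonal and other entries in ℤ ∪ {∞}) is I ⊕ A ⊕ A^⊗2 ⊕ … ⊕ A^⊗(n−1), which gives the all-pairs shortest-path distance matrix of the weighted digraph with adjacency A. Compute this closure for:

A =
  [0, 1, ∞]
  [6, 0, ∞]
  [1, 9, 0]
Closure =
  [0, 1, ∞]
  [6, 0, ∞]
  [1, 2, 0]

This is the Floyd-Warshall all-pairs shortest-path computation. For each intermediate vertex k = 0, 1, …, 2, update dist[i][j] ← min(dist[i][j], dist[i][k] + dist[k][j]). The final matrix gives, for each (i, j), the minimum total weight of any directed path from i to j (possibly empty when i = j).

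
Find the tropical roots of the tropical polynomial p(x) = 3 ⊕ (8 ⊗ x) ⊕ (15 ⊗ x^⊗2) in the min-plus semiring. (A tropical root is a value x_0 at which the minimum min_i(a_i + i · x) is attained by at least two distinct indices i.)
Roots: {-7, -5}

Each tropical root is a break point of the lower envelope of the lines y = a_i + i · x (there are 3 lines, with slopes 0, 1, ..., 2). Only the lines that attain the minimum somewhere contribute to roots; other lines are dominated. Here the surviving (envelope) indices are i = 2, i = 1, i = 0.
Intersections between consecutive envelope lines give the roots: for adjacent envelope indices i < j the intersection is x = (a_i − a_j) / (j − i). Reading off the sorted break points: {-7, -5}.
Verification: at each break x_0, at least two indices attain the minimum of min_i(a_i + i · x_0).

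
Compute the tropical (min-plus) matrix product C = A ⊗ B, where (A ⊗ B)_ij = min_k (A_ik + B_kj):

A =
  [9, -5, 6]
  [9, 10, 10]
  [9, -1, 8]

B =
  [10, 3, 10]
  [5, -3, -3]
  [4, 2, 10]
A ⊗ B =
  [0, -8, -8]
  [14, 7, 7]
  [4, -4, -4]

Apply the min-plus product entry-by-entry:
  C[0][0] = min over k of (A[0][0] + B[0][0] = 9 + 10 = 19, A[0][1] + B[1][0] = -5 + 5 = 0, A[0][2] + B[2][0] = 6 + 4 = 10) = 0 (attained at k = 1)
  C[0][1] = min over k of (A[0][0] + B[0][1] = 9 + 3 = 12, A[0][1] + B[1][1] = -5 + -3 = -8, A[0][2] + B[2][1] = 6 + 2 = 8) = -8 (attained at k = 1)
  C[0][2] = min over k of (A[0][0] + B[0][2] = 9 + 10 = 19, A[0][1] + B[1][2] = -5 + -3 = -8, A[0][2] + B[2][2] = 6 + 10 = 16) = -8 (attained at k = 1)
  C[1][0] = min over k of (A[1][0] + B[0][0] = 9 + 10 = 19, A[1][1] + B[1][0] = 10 + 5 = 15, A[1][2] + B[2][0] = 10 + 4 = 14) = 14 (attained at k = 2)
  C[1][1] = min over k of (A[1][0] + B[0][1] = 9 + 3 = 12, A[1][1] + B[1][1] = 10 + -3 = 7, A[1][2] + B[2][1] = 10 + 2 = 12) = 7 (attained at k = 1)
  C[1][2] = min over k of (A[1][0] + B[0][2] = 9 + 10 = 19, A[1][1] + B[1][2] = 10 + -3 = 7, A[1][2] + B[2][2] = 10 + 10 = 20) = 7 (attained at k = 1)
  C[2][0] = min over k of (A[2][0] + B[0][0] = 9 + 10 = 19, A[2][1] + B[1][0] = -1 + 5 = 4, A[2][2] + B[2][0] = 8 + 4 = 12) = 4 (attained at k = 1)
  C[2][1] = min over k of (A[2][0] + B[0][1] = 9 + 3 = 12, A[2][1] + B[1][1] = -1 + -3 = -4, A[2][2] + B[2][1] = 8 + 2 = 10) = -4 (attained at k = 1)
  C[2][2] = min over k of (A[2][0] + B[0][2] = 9 + 10 = 19, A[2][1] + B[1][2] = -1 + -3 = -4, A[2][2] + B[2][2] = 8 + 10 = 18) = -4 (attained at k = 1)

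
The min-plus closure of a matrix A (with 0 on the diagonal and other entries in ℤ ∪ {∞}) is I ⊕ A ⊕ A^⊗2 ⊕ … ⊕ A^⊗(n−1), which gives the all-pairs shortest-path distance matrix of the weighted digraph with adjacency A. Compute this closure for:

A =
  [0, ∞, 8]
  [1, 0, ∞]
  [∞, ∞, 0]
Closure =
  [0, ∞, 8]
  [1, 0, 9]
  [∞, ∞, 0]

This is the Floyd-Warshall all-pairs shortest-path computation. For each intermediate vertex k = 0, 1, …, 2, update dist[i][j] ← min(dist[i][j], dist[i][k] + dist[k][j]). The final matrix gives, for each (i, j), the minimum total weight of any directed path from i to j (possibly empty when i = j).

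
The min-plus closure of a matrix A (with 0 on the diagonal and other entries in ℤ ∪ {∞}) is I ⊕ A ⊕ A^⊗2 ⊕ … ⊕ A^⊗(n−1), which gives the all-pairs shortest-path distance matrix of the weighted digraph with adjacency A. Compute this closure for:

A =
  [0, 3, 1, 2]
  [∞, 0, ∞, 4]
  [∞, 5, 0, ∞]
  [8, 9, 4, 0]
Closure =
  [0, 3, 1, 2]
  [12, 0, 8, 4]
  [17, 5, 0, 9]
  [8, 9, 4, 0]

This is the Floyd-Warshall all-pairs shortest-path computation. For each intermediate vertex k = 0, 1, …, 3, update dist[i][j] ← min(dist[i][j], dist[i][k] + dist[k][j]). The final matrix gives, for each (i, j), the minimum total weight of any directed path from i to j (possibly empty when i = j).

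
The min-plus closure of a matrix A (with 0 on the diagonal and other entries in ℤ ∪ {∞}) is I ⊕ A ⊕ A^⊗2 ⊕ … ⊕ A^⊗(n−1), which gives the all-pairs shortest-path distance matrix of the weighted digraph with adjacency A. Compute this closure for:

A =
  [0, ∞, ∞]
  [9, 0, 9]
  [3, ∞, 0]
Closure =
  [0, ∞, ∞]
  [9, 0, 9]
  [3, ∞, 0]

This is the Floyd-Warshall all-pairs shortest-path computation. For each intermediate vertex k = 0, 1, …, 2, update dist[i][j] ← min(dist[i][j], dist[i][k] + dist[k][j]). The final matrix gives, for each (i, j), the minimum total weight of any directed path from i to j (possibly empty when i = j).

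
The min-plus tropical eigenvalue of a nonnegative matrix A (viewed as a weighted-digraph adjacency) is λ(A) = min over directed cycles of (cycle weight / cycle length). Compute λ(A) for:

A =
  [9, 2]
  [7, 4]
λ(A) = 4

Enumerate directed cycles and compute their means (weight / length). Sample:
  cycle 0 → 0: weight = 9, length = 1, mean = 9/1 ≈ 9.000
  cycle 1 → 1: weight = 4, length = 1, mean = 4/1 ≈ 4.000
  cycle 0 → 1 → 0: weight = 9, length = 2, mean = 9/2 ≈ 4.500
  cycle 1 → 0 → 1: weight = 9, length = 2, mean = 9/2 ≈ 4.500
Minimum mean = 4.000, attained e.g. along the cycle 1 → 1 with weight 4 and length 1. So λ(A) = 4/1 = 4.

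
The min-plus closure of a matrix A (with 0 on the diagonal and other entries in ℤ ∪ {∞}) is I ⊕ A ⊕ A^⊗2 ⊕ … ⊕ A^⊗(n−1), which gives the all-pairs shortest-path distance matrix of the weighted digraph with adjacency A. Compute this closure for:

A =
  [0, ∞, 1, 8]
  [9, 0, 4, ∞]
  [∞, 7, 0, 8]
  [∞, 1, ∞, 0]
Closure =
  [0, 8, 1, 8]
  [9, 0, 4, 12]
  [16, 7, 0, 8]
  [10, 1, 5, 0]

This is the Floyd-Warshall all-pairs shortest-path computation. For each intermediate vertex k = 0, 1, …, 3, update dist[i][j] ← min(dist[i][j], dist[i][k] + dist[k][j]). The final matrix gives, for each (i, j), the minimum total weight of any directed path from i to j (possibly empty when i = j).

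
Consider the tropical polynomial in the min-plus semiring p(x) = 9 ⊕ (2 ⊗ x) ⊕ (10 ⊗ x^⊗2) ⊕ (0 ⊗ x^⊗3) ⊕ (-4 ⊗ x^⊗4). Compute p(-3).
p(-3) = -16

A tropical monomial a ⊗ x^⊗i evaluates to a + i · x. Evaluating each term at x = -3:
  Term 0 contributes 9 + 0 · -3 = 9
  Term 1 contributes 2 + 1 · -3 = -1
  Term 2 contributes 10 + 2 · -3 = 4
  Term 3 contributes 0 + 3 · -3 = -9
  Term 4 contributes -4 + 4 · -3 = -16
p(-3) = ⊕ of these = min[9, -1, 4, -9, -16] = -16.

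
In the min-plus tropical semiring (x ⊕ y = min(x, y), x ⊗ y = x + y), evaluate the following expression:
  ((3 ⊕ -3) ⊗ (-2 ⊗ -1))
((3 ⊕ -3) ⊗ (-2 ⊗ -1)) = -6

Expand innermost to outermost. Recall ⊕ takes the minimum of its arguments and ⊗ takes their sum. Working out the expression ((3 ⊕ -3) ⊗ (-2 ⊗ -1)) gives -6.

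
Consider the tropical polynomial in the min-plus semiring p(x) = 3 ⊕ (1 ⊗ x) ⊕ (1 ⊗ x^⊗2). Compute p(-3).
p(-3) = -5

A tropical monomial a ⊗ x^⊗i evaluates to a + i · x. Evaluating each term at x = -3:
  Term 0 contributes 3 + 0 · -3 = 3
  Term 1 contributes 1 + 1 · -3 = -2
  Term 2 contributes 1 + 2 · -3 = -5
p(-3) = ⊕ of these = min[3, -2, -5] = -5.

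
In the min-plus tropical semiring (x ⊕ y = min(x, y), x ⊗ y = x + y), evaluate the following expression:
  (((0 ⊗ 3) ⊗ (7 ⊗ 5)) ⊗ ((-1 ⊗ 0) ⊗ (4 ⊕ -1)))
(((0 ⊗ 3) ⊗ (7 ⊗ 5)) ⊗ ((-1 ⊗ 0) ⊗ (4 ⊕ -1))) = 13

Expand innermost to outermost. Recall ⊕ takes the minimum of its arguments and ⊗ takes their sum. Working out the expression (((0 ⊗ 3) ⊗ (7 ⊗ 5)) ⊗ ((-1 ⊗ 0) ⊗ (4 ⊕ -1))) gives 13.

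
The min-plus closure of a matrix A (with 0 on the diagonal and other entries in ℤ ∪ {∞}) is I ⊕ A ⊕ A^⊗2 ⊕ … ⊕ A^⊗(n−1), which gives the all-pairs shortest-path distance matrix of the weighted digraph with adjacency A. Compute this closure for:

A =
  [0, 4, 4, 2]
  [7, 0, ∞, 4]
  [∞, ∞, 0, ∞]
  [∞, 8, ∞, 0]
Closure =
  [0, 4, 4, 2]
  [7, 0, 11, 4]
  [∞, ∞, 0, ∞]
  [15, 8, 19, 0]

This is the Floyd-Warshall all-pairs shortest-path computation. For each intermediate vertex k = 0, 1, …, 3, update dist[i][j] ← min(dist[i][j], dist[i][k] + dist[k][j]). The final matrix gives, for each (i, j), the minimum total weight of any directed path from i to j (possibly empty when i = j).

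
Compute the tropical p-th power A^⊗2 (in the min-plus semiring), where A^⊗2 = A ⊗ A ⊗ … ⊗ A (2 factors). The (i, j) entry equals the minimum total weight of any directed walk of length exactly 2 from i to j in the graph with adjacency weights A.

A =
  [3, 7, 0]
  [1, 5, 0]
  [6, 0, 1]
A^⊗2 =
  [6, 0, 1]
  [4, 0, 1]
  [1, 1, 0]

Each entry (A^⊗2)_ij equals the minimum over all length-2 walks i = v_0 → v_1 → … → v_2 = j of Σ_t A[v_t][v_{t+1}]. For example, for (i, j) = (0, 2) we minimise over 3 possible intermediate vertex sequences; the minimum is 1, attained along the walk 0 → 2 → 2.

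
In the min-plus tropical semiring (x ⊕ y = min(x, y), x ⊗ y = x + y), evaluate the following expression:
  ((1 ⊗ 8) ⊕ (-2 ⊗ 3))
((1 ⊗ 8) ⊕ (-2 ⊗ 3)) = 1

Expand innermost to outermost. Recall ⊕ takes the minimum of its arguments and ⊗ takes their sum. Working out the expression ((1 ⊗ 8) ⊕ (-2 ⊗ 3)) gives 1.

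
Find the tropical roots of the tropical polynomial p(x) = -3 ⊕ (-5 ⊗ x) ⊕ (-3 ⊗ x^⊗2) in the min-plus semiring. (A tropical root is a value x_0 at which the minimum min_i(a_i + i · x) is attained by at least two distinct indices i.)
Roots: {-2, 2}

Each tropical root is a break point of the lower envelope of the lines y = a_i + i · x (there are 3 lines, with slopes 0, 1, ..., 2). Only the lines that attain the minimum somewhere contribute to roots; other lines are dominated. Here the surviving (envelope) indices are i = 2, i = 1, i = 0.
Intersections between consecutive envelope lines give the roots: for adjacent envelope indices i < j the intersection is x = (a_i − a_j) / (j − i). Reading off the sorted break points: {-2, 2}.
Verification: at each break x_0, at least two indices attain the minimum of min_i(a_i + i · x_0).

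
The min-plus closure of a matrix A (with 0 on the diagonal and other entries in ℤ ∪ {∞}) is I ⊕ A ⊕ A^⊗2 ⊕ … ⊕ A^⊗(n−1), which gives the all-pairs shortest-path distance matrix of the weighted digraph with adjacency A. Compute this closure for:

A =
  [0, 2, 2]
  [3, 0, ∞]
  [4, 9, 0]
Closure =
  [0, 2, 2]
  [3, 0, 5]
  [4, 6, 0]

This is the Floyd-Warshall all-pairs shortest-path computation. For each intermediate vertex k = 0, 1, …, 2, update dist[i][j] ← min(dist[i][j], dist[i][k] + dist[k][j]). The final matrix gives, for each (i, j), the minimum total weight of any directed path from i to j (possibly empty when i = j).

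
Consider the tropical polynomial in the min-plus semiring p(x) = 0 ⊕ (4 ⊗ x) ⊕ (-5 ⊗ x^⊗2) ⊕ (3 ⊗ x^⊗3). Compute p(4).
p(4) = 0

A tropical monomial a ⊗ x^⊗i evaluates to a + i · x. Evaluating each term at x = 4:
  Term 0 contributes 0 + 0 · 4 = 0
  Term 1 contributes 4 + 1 · 4 = 8
  Term 2 contributes -5 + 2 · 4 = 3
  Term 3 contributes 3 + 3 · 4 = 15
p(4) = ⊕ of these = min[0, 8, 3, 15] = 0.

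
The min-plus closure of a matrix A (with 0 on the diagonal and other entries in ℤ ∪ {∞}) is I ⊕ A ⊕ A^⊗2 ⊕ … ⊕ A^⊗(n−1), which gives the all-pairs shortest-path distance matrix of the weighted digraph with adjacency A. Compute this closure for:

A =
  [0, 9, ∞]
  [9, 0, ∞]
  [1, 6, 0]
Closure =
  [0, 9, ∞]
  [9, 0, ∞]
  [1, 6, 0]

This is the Floyd-Warshall all-pairs shortest-path computation. For each intermediate vertex k = 0, 1, …, 2, update dist[i][j] ← min(dist[i][j], dist[i][k] + dist[k][j]). The final matrix gives, for each (i, j), the minimum total weight of any directed path from i to j (possibly empty when i = j).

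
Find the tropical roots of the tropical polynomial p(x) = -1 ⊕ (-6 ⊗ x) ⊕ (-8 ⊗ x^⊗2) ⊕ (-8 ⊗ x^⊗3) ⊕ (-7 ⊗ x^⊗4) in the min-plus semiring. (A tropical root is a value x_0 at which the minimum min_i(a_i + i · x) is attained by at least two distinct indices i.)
Roots: {-1, 0, 2, 5}

Each tropical root is a break point of the lower envelope of the lines y = a_i + i · x (there are 5 lines, with slopes 0, 1, ..., 4). Only the lines that attain the minimum somewhere contribute to roots; other lines are dominated. Here the surviving (envelope) indices are i = 4, i = 3, i = 2, i = 1, i = 0.
Intersections between consecutive envelope lines give the roots: for adjacent envelope indices i < j the intersection is x = (a_i − a_j) / (j − i). Reading off the sorted break points: {-1, 0, 2, 5}.
Verification: at each break x_0, at least two indices attain the minimum of min_i(a_i + i · x_0).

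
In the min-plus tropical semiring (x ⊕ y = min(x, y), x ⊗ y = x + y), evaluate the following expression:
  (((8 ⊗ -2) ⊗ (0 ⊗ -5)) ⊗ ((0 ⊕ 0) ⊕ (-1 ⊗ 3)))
(((8 ⊗ -2) ⊗ (0 ⊗ -5)) ⊗ ((0 ⊕ 0) ⊕ (-1 ⊗ 3))) = 1

Expand innermost to outermost. Recall ⊕ takes the minimum of its arguments and ⊗ takes their sum. Working out the expression (((8 ⊗ -2) ⊗ (0 ⊗ -5)) ⊗ ((0 ⊕ 0) ⊕ (-1 ⊗ 3))) gives 1.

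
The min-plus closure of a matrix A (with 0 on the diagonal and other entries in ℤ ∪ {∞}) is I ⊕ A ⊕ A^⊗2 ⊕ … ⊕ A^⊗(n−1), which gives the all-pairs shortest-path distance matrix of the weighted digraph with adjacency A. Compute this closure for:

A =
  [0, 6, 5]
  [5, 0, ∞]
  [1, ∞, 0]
Closure =
  [0, 6, 5]
  [5, 0, 10]
  [1, 7, 0]

This is the Floyd-Warshall all-pairs shortest-path computation. For each intermediate vertex k = 0, 1, …, 2, update dist[i][j] ← min(dist[i][j], dist[i][k] + dist[k][j]). The final matrix gives, for each (i, j), the minimum total weight of any directed path from i to j (possibly empty when i = j).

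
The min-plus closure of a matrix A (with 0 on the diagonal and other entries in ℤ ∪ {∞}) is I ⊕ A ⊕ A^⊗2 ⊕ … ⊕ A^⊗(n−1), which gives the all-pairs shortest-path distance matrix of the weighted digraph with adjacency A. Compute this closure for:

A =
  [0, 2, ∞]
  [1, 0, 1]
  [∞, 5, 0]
Closure =
  [0, 2, 3]
  [1, 0, 1]
  [6, 5, 0]

This is the Floyd-Warshall all-pairs shortest-path computation. For each intermediate vertex k = 0, 1, …, 2, update dist[i][j] ← min(dist[i][j], dist[i][k] + dist[k][j]). The final matrix gives, for each (i, j), the minimum total weight of any directed path from i to j (possibly empty when i = j).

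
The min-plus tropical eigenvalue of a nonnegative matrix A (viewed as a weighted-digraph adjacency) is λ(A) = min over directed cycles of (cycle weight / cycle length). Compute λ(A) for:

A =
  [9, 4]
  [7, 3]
λ(A) = 3

Enumerate directed cycles and compute their means (weight / length). Sample:
  cycle 0 → 0: weight = 9, length = 1, mean = 9/1 ≈ 9.000
  cycle 1 → 1: weight = 3, length = 1, mean = 3/1 ≈ 3.000
  cycle 0 → 1 → 0: weight = 11, length = 2, mean = 11/2 ≈ 5.500
  cycle 1 → 0 → 1: weight = 11, length = 2, mean = 11/2 ≈ 5.500
Minimum mean = 3.000, attained e.g. along the cycle 1 → 1 with weight 3 and length 1. So λ(A) = 3/1 = 3.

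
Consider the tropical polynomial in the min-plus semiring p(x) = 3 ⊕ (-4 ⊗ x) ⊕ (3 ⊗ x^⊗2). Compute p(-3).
p(-3) = -7

A tropical monomial a ⊗ x^⊗i evaluates to a + i · x. Evaluating each term at x = -3:
  Term 0 contributes 3 + 0 · -3 = 3
  Term 1 contributes -4 + 1 · -3 = -7
  Term 2 contributes 3 + 2 · -3 = -3
p(-3) = ⊕ of these = min[3, -7, -3] = -7.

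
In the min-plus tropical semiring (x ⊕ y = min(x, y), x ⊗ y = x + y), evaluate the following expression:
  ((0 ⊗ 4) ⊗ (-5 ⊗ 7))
((0 ⊗ 4) ⊗ (-5 ⊗ 7)) = 6

Expand innermost to outermost. Recall ⊕ takes the minimum of its arguments and ⊗ takes their sum. Working out the expression ((0 ⊗ 4) ⊗ (-5 ⊗ 7)) gives 6.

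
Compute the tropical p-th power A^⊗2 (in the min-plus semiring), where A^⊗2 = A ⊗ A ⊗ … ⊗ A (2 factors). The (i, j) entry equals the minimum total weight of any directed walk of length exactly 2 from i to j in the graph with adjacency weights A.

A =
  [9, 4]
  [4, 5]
A^⊗2 =
  [8, 9]
  [9, 8]

Each entry (A^⊗2)_ij equals the minimum over all length-2 walks i = v_0 → v_1 → … → v_2 = j of Σ_t A[v_t][v_{t+1}]. For example, for (i, j) = (0, 1) we minimise over 2 possible intermediate vertex sequences; the minimum is 9, attained along the walk 0 → 1 → 1.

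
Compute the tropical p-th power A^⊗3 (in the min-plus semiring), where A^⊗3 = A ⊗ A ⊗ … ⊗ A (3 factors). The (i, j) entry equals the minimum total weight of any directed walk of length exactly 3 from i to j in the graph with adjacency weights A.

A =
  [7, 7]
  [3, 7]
A^⊗3 =
  [17, 17]
  [13, 17]

Each entry (A^⊗3)_ij equals the minimum over all length-3 walks i = v_0 → v_1 → … → v_3 = j of Σ_t A[v_t][v_{t+1}]. For example, for (i, j) = (0, 1) we minimise over 4 possible intermediate vertex sequences; the minimum is 17, attained along the walk 0 → 1 → 0 → 1.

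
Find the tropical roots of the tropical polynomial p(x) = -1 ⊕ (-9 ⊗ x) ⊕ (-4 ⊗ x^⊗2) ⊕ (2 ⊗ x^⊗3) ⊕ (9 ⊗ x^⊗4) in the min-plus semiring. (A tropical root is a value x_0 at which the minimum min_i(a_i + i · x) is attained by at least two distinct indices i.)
Roots: {-7, -6, -5, 8}

Each tropical root is a break point of the lower envelope of the lines y = a_i + i · x (there are 5 lines, with slopes 0, 1, ..., 4). Only the lines that attain the minimum somewhere contribute to roots; other lines are dominated. Here the surviving (envelope) indices are i = 4, i = 3, i = 2, i = 1, i = 0.
Intersections between consecutive envelope lines give the roots: for adjacent envelope indices i < j the intersection is x = (a_i − a_j) / (j − i). Reading off the sorted break points: {-7, -6, -5, 8}.
Verification: at each break x_0, at least two indices attain the minimum of min_i(a_i + i · x_0).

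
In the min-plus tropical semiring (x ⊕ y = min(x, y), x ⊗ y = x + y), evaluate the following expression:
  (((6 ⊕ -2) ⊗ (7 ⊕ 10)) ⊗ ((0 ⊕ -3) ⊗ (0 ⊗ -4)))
(((6 ⊕ -2) ⊗ (7 ⊕ 10)) ⊗ ((0 ⊕ -3) ⊗ (0 ⊗ -4))) = -2

Expand innermost to outermost. Recall ⊕ takes the minimum of its arguments and ⊗ takes their sum. Working out the expression (((6 ⊕ -2) ⊗ (7 ⊕ 10)) ⊗ ((0 ⊕ -3) ⊗ (0 ⊗ -4))) gives -2.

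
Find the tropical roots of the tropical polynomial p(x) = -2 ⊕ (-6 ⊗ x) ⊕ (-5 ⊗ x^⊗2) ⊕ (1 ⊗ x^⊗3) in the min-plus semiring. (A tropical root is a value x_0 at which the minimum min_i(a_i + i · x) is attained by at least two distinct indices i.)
Roots: {-6, -1, 4}

Each tropical root is a break point of the lower envelope of the lines y = a_i + i · x (there are 4 lines, with slopes 0, 1, ..., 3). Only the lines that attain the minimum somewhere contribute to roots; other lines are dominated. Here the surviving (envelope) indices are i = 3, i = 2, i = 1, i = 0.
Intersections between consecutive envelope lines give the roots: for adjacent envelope indices i < j the intersection is x = (a_i − a_j) / (j − i). Reading off the sorted break points: {-6, -1, 4}.
Verification: at each break x_0, at least two indices attain the minimum of min_i(a_i + i · x_0).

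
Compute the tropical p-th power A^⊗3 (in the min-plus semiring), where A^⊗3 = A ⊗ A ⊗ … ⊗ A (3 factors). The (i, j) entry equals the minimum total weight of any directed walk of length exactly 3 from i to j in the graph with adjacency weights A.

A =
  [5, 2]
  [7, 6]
A^⊗3 =
  [14, 11]
  [16, 14]

Each entry (A^⊗3)_ij equals the minimum over all length-3 walks i = v_0 → v_1 → … → v_3 = j of Σ_t A[v_t][v_{t+1}]. For example, for (i, j) = (0, 1) we minimise over 4 possible intermediate vertex sequences; the minimum is 11, attained along the walk 0 → 1 → 0 → 1.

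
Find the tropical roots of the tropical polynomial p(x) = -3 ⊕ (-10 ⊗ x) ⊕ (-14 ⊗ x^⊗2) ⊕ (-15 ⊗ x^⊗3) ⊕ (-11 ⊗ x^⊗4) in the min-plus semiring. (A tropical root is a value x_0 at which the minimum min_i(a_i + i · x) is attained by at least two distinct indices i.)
Roots: {-4, 1, 4, 7}

Each tropical root is a break point of the lower envelope of the lines y = a_i + i · x (there are 5 lines, with slopes 0, 1, ..., 4). Only the lines that attain the minimum somewhere contribute to roots; other lines are dominated. Here the surviving (envelope) indices are i = 4, i = 3, i = 2, i = 1, i = 0.
Intersections between consecutive envelope lines give the roots: for adjacent envelope indices i < j the intersection is x = (a_i − a_j) / (j − i). Reading off the sorted break points: {-4, 1, 4, 7}.
Verification: at each break x_0, at least two indices attain the minimum of min_i(a_i + i · x_0).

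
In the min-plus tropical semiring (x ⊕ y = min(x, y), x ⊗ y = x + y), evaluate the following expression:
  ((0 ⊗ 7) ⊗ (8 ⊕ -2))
((0 ⊗ 7) ⊗ (8 ⊕ -2)) = 5

Expand innermost to outermost. Recall ⊕ takes the minimum of its arguments and ⊗ takes their sum. Working out the expression ((0 ⊗ 7) ⊗ (8 ⊕ -2)) gives 5.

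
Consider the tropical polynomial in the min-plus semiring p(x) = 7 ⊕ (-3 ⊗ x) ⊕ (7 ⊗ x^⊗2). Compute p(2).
p(2) = -1

A tropical monomial a ⊗ x^⊗i evaluates to a + i · x. Evaluating each term at x = 2:
  Term 0 contributes 7 + 0 · 2 = 7
  Term 1 contributes -3 + 1 · 2 = -1
  Term 2 contributes 7 + 2 · 2 = 11
p(2) = ⊕ of these = min[7, -1, 11] = -1.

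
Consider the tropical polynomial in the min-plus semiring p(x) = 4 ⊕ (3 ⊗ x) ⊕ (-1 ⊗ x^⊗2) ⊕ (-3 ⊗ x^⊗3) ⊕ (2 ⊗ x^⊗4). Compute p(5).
p(5) = 4

A tropical monomial a ⊗ x^⊗i evaluates to a + i · x. Evaluating each term at x = 5:
  Term 0 contributes 4 + 0 · 5 = 4
  Term 1 contributes 3 + 1 · 5 = 8
  Term 2 contributes -1 + 2 · 5 = 9
  Term 3 contributes -3 + 3 · 5 = 12
  Term 4 contributes 2 + 4 · 5 = 22
p(5) = ⊕ of these = min[4, 8, 9, 12, 22] = 4.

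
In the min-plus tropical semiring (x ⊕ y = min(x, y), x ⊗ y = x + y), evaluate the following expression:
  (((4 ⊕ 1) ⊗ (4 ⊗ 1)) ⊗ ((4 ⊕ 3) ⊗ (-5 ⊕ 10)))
(((4 ⊕ 1) ⊗ (4 ⊗ 1)) ⊗ ((4 ⊕ 3) ⊗ (-5 ⊕ 10))) = 4

Expand innermost to outermost. Recall ⊕ takes the minimum of its arguments and ⊗ takes their sum. Working out the expression (((4 ⊕ 1) ⊗ (4 ⊗ 1)) ⊗ ((4 ⊕ 3) ⊗ (-5 ⊕ 10))) gives 4.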